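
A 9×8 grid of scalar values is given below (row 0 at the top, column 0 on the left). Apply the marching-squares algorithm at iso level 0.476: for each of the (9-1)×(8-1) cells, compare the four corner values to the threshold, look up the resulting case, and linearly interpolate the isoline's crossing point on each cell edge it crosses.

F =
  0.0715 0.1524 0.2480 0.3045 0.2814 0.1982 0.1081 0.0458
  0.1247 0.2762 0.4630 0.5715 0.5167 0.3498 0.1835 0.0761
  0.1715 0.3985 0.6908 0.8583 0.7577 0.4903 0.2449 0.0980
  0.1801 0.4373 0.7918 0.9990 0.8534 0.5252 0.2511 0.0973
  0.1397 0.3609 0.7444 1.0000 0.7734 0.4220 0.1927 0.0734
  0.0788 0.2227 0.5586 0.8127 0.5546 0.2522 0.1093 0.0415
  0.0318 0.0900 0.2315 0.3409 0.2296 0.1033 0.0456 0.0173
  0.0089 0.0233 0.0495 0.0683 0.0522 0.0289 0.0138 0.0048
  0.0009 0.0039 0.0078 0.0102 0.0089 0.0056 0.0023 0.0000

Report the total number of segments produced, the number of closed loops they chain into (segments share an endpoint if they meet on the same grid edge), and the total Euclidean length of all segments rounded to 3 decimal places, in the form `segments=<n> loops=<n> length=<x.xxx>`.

cell (0,2): code 0100 → (0.642,3.000)–(1.000,2.120)
cell (0,3): code 1100 → (0.827,4.000)–(0.642,3.000)
cell (0,4): code 1000 → (1.000,4.244)–(0.827,4.000)
cell (1,1): code 0100 → (1.057,2.000)–(2.000,1.265)
cell (1,2): code 1110 → (1.000,2.120)–(1.057,2.000)
cell (1,4): code 1101 → (1.898,5.000)–(1.000,4.244)
cell (1,5): code 1000 → (2.000,5.058)–(1.898,5.000)
cell (2,1): code 0110 → (2.000,1.265)–(3.000,1.109)
cell (2,5): code 1001 → (3.000,5.179)–(2.000,5.058)
cell (3,1): code 0110 → (3.000,1.109)–(4.000,1.300)
cell (3,4): code 1011 → (4.000,4.846)–(3.477,5.000)
cell (3,5): code 0001 → (3.477,5.000)–(3.000,5.179)
cell (4,1): code 0110 → (4.000,1.300)–(5.000,1.754)
cell (4,4): code 1001 → (5.000,4.260)–(4.000,4.846)
cell (5,1): code 0010 → (5.000,1.754)–(5.253,2.000)
cell (5,2): code 0011 → (5.253,2.000)–(5.714,3.000)
cell (5,3): code 0011 → (5.714,3.000)–(5.242,4.000)
cell (5,4): code 0001 → (5.242,4.000)–(5.000,4.260)
total: 18 segments, chained into 1 closed loop(s), length Σ = 14.149692

segments=18 loops=1 length=14.150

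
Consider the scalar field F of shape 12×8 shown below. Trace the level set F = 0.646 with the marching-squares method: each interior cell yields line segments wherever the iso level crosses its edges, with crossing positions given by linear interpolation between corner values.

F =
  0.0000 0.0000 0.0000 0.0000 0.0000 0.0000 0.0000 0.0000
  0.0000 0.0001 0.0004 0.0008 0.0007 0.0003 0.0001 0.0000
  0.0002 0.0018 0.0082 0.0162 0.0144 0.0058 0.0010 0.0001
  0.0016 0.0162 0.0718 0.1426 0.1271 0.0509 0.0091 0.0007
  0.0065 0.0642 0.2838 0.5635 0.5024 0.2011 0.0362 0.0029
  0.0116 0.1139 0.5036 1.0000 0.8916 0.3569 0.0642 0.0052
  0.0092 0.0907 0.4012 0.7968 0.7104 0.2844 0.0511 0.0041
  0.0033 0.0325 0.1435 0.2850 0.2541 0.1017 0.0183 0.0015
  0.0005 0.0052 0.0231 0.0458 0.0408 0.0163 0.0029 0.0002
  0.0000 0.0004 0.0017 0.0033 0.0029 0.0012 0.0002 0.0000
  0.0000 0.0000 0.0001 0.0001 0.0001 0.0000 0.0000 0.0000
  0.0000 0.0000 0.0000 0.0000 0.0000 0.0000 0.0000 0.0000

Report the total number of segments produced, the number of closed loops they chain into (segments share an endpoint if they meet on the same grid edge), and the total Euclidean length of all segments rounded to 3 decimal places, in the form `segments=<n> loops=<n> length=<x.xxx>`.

segments=8 loops=1 length=6.677

cell (4,2): code 0100 → (4.189,3.000)–(5.000,2.287)
cell (4,3): code 1100 → (4.369,4.000)–(4.189,3.000)
cell (4,4): code 1000 → (5.000,4.459)–(4.369,4.000)
cell (5,2): code 0110 → (5.000,2.287)–(6.000,2.619)
cell (5,4): code 1001 → (6.000,4.151)–(5.000,4.459)
cell (6,2): code 0010 → (6.000,2.619)–(6.295,3.000)
cell (6,3): code 0011 → (6.295,3.000)–(6.141,4.000)
cell (6,4): code 0001 → (6.141,4.000)–(6.000,4.151)
total: 8 segments, chained into 1 closed loop(s), length Σ = 6.676888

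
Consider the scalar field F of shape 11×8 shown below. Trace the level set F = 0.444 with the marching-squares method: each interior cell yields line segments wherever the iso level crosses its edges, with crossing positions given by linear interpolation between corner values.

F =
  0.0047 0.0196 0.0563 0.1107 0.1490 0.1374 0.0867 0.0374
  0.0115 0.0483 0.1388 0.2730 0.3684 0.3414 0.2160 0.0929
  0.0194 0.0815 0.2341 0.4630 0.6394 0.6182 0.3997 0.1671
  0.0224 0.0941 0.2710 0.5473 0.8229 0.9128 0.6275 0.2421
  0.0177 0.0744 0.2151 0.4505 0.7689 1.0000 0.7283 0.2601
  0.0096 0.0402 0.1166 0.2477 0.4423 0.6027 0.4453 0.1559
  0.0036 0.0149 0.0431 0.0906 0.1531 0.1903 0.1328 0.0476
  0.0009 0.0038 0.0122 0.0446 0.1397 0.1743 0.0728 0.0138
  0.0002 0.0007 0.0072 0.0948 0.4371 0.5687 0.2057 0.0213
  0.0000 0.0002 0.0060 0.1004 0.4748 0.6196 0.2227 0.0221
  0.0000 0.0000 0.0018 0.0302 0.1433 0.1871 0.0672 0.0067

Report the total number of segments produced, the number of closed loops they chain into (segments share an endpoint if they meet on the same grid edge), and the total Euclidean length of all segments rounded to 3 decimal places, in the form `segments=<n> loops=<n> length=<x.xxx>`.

segments=24 loops=2 length=17.654

cell (1,2): code 0100 → (1.900,3.000)–(2.000,2.917)
cell (1,3): code 1100 → (1.279,4.000)–(1.900,3.000)
cell (1,4): code 1100 → (1.371,5.000)–(1.279,4.000)
cell (1,5): code 1000 → (2.000,5.797)–(1.371,5.000)
cell (2,2): code 0110 → (2.000,2.917)–(3.000,2.626)
cell (2,5): code 1101 → (2.194,6.000)–(2.000,5.797)
cell (2,6): code 1000 → (3.000,6.476)–(2.194,6.000)
cell (3,2): code 0110 → (3.000,2.626)–(4.000,2.972)
cell (3,6): code 1001 → (4.000,6.607)–(3.000,6.476)
cell (4,2): code 0010 → (4.000,2.972)–(4.032,3.000)
cell (4,3): code 0011 → (4.032,3.000)–(4.995,4.000)
cell (4,4): code 0111 → (4.995,4.000)–(5.000,4.011)
cell (4,6): code 1001 → (5.000,6.004)–(4.000,6.607)
cell (5,4): code 0010 → (5.000,4.011)–(5.385,5.000)
cell (5,5): code 0011 → (5.385,5.000)–(5.004,6.000)
cell (5,6): code 0001 → (5.004,6.000)–(5.000,6.004)
cell (7,4): code 0100 → (7.684,5.000)–(8.000,4.052)
cell (7,5): code 1000 → (8.000,5.344)–(7.684,5.000)
cell (8,3): code 0100 → (8.183,4.000)–(9.000,3.918)
cell (8,4): code 1110 → (8.000,4.052)–(8.183,4.000)
cell (8,5): code 1001 → (9.000,5.442)–(8.000,5.344)
cell (9,3): code 0010 → (9.000,3.918)–(9.093,4.000)
cell (9,4): code 0011 → (9.093,4.000)–(9.406,5.000)
cell (9,5): code 0001 → (9.406,5.000)–(9.000,5.442)
total: 24 segments, chained into 2 closed loop(s), length Σ = 17.654120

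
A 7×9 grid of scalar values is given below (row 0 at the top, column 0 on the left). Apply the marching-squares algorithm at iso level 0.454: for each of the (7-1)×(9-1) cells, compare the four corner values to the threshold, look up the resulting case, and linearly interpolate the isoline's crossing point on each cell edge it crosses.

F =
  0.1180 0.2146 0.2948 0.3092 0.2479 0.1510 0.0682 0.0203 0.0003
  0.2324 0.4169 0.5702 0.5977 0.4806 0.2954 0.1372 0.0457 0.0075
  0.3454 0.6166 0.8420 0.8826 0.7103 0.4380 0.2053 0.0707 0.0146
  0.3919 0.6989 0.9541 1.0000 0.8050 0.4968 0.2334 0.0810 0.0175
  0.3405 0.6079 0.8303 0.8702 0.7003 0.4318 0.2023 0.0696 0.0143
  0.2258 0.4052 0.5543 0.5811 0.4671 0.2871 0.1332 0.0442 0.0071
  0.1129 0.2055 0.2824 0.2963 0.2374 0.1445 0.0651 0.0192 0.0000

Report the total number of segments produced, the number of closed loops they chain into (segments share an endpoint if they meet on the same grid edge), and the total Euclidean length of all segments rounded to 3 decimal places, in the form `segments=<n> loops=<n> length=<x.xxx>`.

cell (0,1): code 0100 → (0.578,2.000)–(1.000,1.242)
cell (0,2): code 1100 → (0.502,3.000)–(0.578,2.000)
cell (0,3): code 1100 → (0.886,4.000)–(0.502,3.000)
cell (0,4): code 1000 → (1.000,4.144)–(0.886,4.000)
cell (1,0): code 0100 → (1.186,1.000)–(2.000,0.400)
cell (1,1): code 1110 → (1.000,1.242)–(1.186,1.000)
cell (1,4): code 1001 → (2.000,4.941)–(1.000,4.144)
cell (2,0): code 0110 → (2.000,0.400)–(3.000,0.202)
cell (2,4): code 1101 → (2.272,5.000)–(2.000,4.941)
cell (2,5): code 1000 → (3.000,5.162)–(2.272,5.000)
cell (3,0): code 0110 → (3.000,0.202)–(4.000,0.424)
cell (3,4): code 1011 → (4.000,4.917)–(3.658,5.000)
cell (3,5): code 0001 → (3.658,5.000)–(3.000,5.162)
cell (4,0): code 0010 → (4.000,0.424)–(4.759,1.000)
cell (4,1): code 0111 → (4.759,1.000)–(5.000,1.327)
cell (4,4): code 1001 → (5.000,4.073)–(4.000,4.917)
cell (5,1): code 0010 → (5.000,1.327)–(5.369,2.000)
cell (5,2): code 0011 → (5.369,2.000)–(5.446,3.000)
cell (5,3): code 0011 → (5.446,3.000)–(5.057,4.000)
cell (5,4): code 0001 → (5.057,4.000)–(5.000,4.073)
total: 20 segments, chained into 1 closed loop(s), length Σ = 15.421802

segments=20 loops=1 length=15.422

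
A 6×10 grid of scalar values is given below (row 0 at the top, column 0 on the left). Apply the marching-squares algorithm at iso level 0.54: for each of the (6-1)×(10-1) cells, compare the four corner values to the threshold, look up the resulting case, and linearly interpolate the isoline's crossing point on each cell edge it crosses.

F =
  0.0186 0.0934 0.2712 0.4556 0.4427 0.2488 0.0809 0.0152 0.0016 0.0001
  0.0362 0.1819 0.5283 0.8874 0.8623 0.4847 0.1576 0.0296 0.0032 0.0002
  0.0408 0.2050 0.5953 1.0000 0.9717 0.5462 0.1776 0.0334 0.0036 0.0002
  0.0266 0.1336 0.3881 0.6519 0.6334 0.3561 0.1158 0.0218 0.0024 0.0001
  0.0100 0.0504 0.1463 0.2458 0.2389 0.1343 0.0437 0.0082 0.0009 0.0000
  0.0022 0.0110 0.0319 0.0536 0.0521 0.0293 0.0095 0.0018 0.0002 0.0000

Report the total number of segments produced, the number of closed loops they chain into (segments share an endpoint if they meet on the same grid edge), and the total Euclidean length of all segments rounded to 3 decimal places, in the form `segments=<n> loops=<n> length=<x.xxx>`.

cell (0,2): code 0100 → (0.195,3.000)–(1.000,2.033)
cell (0,3): code 1100 → (0.232,4.000)–(0.195,3.000)
cell (0,4): code 1000 → (1.000,4.854)–(0.232,4.000)
cell (1,1): code 0100 → (1.175,2.000)–(2.000,1.858)
cell (1,2): code 1110 → (1.000,2.033)–(1.175,2.000)
cell (1,4): code 1101 → (1.899,5.000)–(1.000,4.854)
cell (1,5): code 1000 → (2.000,5.017)–(1.899,5.000)
cell (2,1): code 0010 → (2.000,1.858)–(2.267,2.000)
cell (2,2): code 0111 → (2.267,2.000)–(3.000,2.576)
cell (2,4): code 1011 → (3.000,4.337)–(2.033,5.000)
cell (2,5): code 0001 → (2.033,5.000)–(2.000,5.017)
cell (3,2): code 0010 → (3.000,2.576)–(3.276,3.000)
cell (3,3): code 0011 → (3.276,3.000)–(3.237,4.000)
cell (3,4): code 0001 → (3.237,4.000)–(3.000,4.337)
total: 14 segments, chained into 1 closed loop(s), length Σ = 9.797748

segments=14 loops=1 length=9.798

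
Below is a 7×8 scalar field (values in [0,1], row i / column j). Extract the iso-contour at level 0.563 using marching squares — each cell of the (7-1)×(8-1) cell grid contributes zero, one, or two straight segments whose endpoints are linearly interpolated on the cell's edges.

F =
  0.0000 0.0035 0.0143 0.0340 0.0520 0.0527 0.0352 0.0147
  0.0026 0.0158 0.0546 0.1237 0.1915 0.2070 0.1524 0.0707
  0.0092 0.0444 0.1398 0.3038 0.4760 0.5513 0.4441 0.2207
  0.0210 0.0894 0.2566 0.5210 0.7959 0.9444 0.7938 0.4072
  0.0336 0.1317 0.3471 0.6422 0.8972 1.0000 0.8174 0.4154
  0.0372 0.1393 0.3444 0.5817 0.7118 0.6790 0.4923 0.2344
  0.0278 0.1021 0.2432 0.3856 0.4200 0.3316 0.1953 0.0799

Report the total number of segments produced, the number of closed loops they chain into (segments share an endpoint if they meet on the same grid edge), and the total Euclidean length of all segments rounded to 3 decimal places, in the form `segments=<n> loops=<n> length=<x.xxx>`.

cell (2,3): code 0100 → (2.272,4.000)–(3.000,3.153)
cell (2,4): code 1100 → (2.030,5.000)–(2.272,4.000)
cell (2,5): code 1100 → (2.340,6.000)–(2.030,5.000)
cell (2,6): code 1000 → (3.000,6.597)–(2.340,6.000)
cell (3,2): code 0100 → (3.347,3.000)–(4.000,2.732)
cell (3,3): code 1110 → (3.000,3.153)–(3.347,3.000)
cell (3,6): code 1001 → (4.000,6.633)–(3.000,6.597)
cell (4,2): code 0110 → (4.000,2.732)–(5.000,2.921)
cell (4,5): code 1011 → (5.000,5.621)–(4.783,6.000)
cell (4,6): code 0001 → (4.783,6.000)–(4.000,6.633)
cell (5,2): code 0010 → (5.000,2.921)–(5.095,3.000)
cell (5,3): code 0011 → (5.095,3.000)–(5.510,4.000)
cell (5,4): code 0011 → (5.510,4.000)–(5.334,5.000)
cell (5,5): code 0001 → (5.334,5.000)–(5.000,5.621)
total: 14 segments, chained into 1 closed loop(s), length Σ = 11.556593

segments=14 loops=1 length=11.557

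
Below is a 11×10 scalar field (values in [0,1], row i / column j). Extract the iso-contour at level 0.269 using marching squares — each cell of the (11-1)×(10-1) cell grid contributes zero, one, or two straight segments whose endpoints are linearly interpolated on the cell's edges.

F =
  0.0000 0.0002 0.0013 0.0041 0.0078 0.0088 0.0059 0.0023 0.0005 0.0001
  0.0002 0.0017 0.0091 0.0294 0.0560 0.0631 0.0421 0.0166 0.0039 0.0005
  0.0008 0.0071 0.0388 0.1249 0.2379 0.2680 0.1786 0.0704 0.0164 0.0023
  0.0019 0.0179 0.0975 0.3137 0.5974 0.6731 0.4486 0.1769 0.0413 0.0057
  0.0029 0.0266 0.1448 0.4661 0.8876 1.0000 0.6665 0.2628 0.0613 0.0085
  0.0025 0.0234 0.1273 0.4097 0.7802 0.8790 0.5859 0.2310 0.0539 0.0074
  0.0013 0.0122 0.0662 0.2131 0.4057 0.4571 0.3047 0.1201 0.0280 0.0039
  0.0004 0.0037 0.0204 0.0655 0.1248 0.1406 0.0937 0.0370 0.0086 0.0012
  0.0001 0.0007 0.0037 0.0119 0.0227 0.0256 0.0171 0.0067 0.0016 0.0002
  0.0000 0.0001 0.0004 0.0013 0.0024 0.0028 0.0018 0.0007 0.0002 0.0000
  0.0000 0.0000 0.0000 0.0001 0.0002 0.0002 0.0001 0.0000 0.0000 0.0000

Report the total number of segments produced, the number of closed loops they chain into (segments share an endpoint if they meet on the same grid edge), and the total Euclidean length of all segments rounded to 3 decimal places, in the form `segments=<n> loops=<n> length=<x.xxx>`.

segments=16 loops=1 length=14.367

cell (2,2): code 0100 → (2.763,3.000)–(3.000,2.793)
cell (2,3): code 1100 → (2.087,4.000)–(2.763,3.000)
cell (2,4): code 1100 → (2.002,5.000)–(2.087,4.000)
cell (2,5): code 1100 → (2.335,6.000)–(2.002,5.000)
cell (2,6): code 1000 → (3.000,6.661)–(2.335,6.000)
cell (3,2): code 0110 → (3.000,2.793)–(4.000,2.387)
cell (3,6): code 1001 → (4.000,6.985)–(3.000,6.661)
cell (4,2): code 0110 → (4.000,2.387)–(5.000,2.502)
cell (4,6): code 1001 → (5.000,6.893)–(4.000,6.985)
cell (5,2): code 0010 → (5.000,2.502)–(5.716,3.000)
cell (5,3): code 0111 → (5.716,3.000)–(6.000,3.290)
cell (5,6): code 1001 → (6.000,6.193)–(5.000,6.893)
cell (6,3): code 0010 → (6.000,3.290)–(6.487,4.000)
cell (6,4): code 0011 → (6.487,4.000)–(6.594,5.000)
cell (6,5): code 0011 → (6.594,5.000)–(6.169,6.000)
cell (6,6): code 0001 → (6.169,6.000)–(6.000,6.193)
total: 16 segments, chained into 1 closed loop(s), length Σ = 14.366915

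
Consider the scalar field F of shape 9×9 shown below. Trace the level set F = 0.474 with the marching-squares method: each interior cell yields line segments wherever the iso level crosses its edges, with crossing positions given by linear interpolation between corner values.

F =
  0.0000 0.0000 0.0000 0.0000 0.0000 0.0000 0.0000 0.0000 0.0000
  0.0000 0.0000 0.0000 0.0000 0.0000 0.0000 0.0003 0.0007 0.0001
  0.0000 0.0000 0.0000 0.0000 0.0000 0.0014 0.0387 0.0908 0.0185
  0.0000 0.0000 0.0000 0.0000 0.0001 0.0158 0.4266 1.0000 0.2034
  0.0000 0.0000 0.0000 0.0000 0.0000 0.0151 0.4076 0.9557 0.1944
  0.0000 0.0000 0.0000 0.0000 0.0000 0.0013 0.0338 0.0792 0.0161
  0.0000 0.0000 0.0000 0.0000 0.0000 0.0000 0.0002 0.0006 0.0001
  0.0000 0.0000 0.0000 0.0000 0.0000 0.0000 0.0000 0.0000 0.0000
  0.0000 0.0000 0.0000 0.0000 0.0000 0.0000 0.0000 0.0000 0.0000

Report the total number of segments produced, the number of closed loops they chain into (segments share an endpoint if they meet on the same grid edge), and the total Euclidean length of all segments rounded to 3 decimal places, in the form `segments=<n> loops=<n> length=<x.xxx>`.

segments=6 loops=1 length=5.838

cell (2,6): code 0100 → (2.421,7.000)–(3.000,6.083)
cell (2,7): code 1000 → (3.000,7.660)–(2.421,7.000)
cell (3,6): code 0110 → (3.000,6.083)–(4.000,6.121)
cell (3,7): code 1001 → (4.000,7.633)–(3.000,7.660)
cell (4,6): code 0010 → (4.000,6.121)–(4.550,7.000)
cell (4,7): code 0001 → (4.550,7.000)–(4.000,7.633)
total: 6 segments, chained into 1 closed loop(s), length Σ = 5.838166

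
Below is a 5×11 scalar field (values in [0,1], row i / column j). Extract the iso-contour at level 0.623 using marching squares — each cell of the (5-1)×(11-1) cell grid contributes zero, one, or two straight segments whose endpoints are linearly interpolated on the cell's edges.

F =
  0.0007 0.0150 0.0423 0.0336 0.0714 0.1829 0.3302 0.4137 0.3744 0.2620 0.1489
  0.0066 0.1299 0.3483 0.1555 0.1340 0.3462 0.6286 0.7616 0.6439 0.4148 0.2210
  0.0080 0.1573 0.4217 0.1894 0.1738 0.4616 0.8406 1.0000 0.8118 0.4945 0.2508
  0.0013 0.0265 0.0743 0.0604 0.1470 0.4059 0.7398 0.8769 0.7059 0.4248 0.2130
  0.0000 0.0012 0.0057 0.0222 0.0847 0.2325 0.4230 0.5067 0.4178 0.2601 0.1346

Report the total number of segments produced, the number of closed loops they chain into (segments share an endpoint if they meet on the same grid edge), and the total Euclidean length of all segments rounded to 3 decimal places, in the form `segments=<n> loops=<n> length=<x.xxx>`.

cell (0,5): code 0100 → (0.981,6.000)–(1.000,5.980)
cell (0,6): code 1100 → (0.602,7.000)–(0.981,6.000)
cell (0,7): code 1100 → (0.922,8.000)–(0.602,7.000)
cell (0,8): code 1000 → (1.000,8.091)–(0.922,8.000)
cell (1,5): code 0110 → (1.000,5.980)–(2.000,5.426)
cell (1,8): code 1001 → (2.000,8.595)–(1.000,8.091)
cell (2,5): code 0110 → (2.000,5.426)–(3.000,5.650)
cell (2,8): code 1001 → (3.000,8.295)–(2.000,8.595)
cell (3,5): code 0010 → (3.000,5.650)–(3.369,6.000)
cell (3,6): code 0011 → (3.369,6.000)–(3.686,7.000)
cell (3,7): code 0011 → (3.686,7.000)–(3.288,8.000)
cell (3,8): code 0001 → (3.288,8.000)–(3.000,8.295)
total: 12 segments, chained into 1 closed loop(s), length Σ = 9.644564

segments=12 loops=1 length=9.645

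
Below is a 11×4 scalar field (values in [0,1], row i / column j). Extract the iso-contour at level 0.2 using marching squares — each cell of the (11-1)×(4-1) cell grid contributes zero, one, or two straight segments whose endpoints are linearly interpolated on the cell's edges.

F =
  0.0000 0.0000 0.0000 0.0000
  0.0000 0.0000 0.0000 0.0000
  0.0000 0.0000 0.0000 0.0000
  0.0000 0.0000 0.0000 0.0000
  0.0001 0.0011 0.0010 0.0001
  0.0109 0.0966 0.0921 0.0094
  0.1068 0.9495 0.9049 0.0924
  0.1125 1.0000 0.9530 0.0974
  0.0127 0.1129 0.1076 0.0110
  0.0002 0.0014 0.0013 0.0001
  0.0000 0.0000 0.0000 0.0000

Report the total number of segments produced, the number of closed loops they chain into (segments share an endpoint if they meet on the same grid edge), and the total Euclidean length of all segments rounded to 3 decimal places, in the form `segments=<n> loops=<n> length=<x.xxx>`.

cell (5,0): code 0100 → (5.121,1.000)–(6.000,0.111)
cell (5,1): code 1100 → (5.133,2.000)–(5.121,1.000)
cell (5,2): code 1000 → (6.000,2.868)–(5.133,2.000)
cell (6,0): code 0110 → (6.000,0.111)–(7.000,0.099)
cell (6,2): code 1001 → (7.000,2.880)–(6.000,2.868)
cell (7,0): code 0010 → (7.000,0.099)–(7.902,1.000)
cell (7,1): code 0011 → (7.902,1.000)–(7.891,2.000)
cell (7,2): code 0001 → (7.891,2.000)–(7.000,2.880)
total: 8 segments, chained into 1 closed loop(s), length Σ = 9.004517

segments=8 loops=1 length=9.005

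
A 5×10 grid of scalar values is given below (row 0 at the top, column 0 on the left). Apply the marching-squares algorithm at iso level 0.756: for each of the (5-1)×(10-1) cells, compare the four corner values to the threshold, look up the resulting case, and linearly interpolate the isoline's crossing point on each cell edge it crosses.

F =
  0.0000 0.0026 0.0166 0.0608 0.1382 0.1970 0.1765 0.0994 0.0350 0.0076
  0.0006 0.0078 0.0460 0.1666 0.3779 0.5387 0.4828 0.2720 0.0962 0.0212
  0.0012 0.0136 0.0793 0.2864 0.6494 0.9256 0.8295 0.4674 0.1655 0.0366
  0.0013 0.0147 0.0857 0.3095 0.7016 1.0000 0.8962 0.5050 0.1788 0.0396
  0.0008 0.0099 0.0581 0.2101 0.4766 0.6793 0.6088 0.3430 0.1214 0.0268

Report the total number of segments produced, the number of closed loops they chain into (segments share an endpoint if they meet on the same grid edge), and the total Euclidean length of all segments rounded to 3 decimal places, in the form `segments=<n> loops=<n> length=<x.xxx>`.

segments=8 loops=1 length=6.865

cell (1,4): code 0100 → (1.562,5.000)–(2.000,4.386)
cell (1,5): code 1100 → (1.788,6.000)–(1.562,5.000)
cell (1,6): code 1000 → (2.000,6.203)–(1.788,6.000)
cell (2,4): code 0110 → (2.000,4.386)–(3.000,4.182)
cell (2,6): code 1001 → (3.000,6.358)–(2.000,6.203)
cell (3,4): code 0010 → (3.000,4.182)–(3.761,5.000)
cell (3,5): code 0011 → (3.761,5.000)–(3.488,6.000)
cell (3,6): code 0001 → (3.488,6.000)–(3.000,6.358)
total: 8 segments, chained into 1 closed loop(s), length Σ = 6.864622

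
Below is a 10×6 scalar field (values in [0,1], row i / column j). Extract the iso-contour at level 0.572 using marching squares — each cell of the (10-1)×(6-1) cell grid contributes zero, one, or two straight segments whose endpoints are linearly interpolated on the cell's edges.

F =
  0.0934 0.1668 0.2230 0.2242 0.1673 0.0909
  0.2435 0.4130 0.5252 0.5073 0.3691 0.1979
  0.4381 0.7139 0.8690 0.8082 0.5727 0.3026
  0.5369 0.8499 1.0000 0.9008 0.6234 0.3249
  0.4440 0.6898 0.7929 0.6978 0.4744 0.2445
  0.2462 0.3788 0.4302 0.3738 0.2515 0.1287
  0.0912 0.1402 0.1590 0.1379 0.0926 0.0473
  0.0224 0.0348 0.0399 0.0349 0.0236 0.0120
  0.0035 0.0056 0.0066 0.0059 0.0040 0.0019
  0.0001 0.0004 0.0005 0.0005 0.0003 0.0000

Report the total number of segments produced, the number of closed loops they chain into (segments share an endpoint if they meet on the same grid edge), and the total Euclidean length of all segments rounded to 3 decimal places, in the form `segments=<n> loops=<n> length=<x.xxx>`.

cell (1,0): code 0100 → (1.528,1.000)–(2.000,0.485)
cell (1,1): code 1100 → (1.136,2.000)–(1.528,1.000)
cell (1,2): code 1100 → (1.215,3.000)–(1.136,2.000)
cell (1,3): code 1100 → (1.997,4.000)–(1.215,3.000)
cell (1,4): code 1000 → (2.000,4.003)–(1.997,4.000)
cell (2,0): code 0110 → (2.000,0.485)–(3.000,0.112)
cell (2,4): code 1001 → (3.000,4.172)–(2.000,4.003)
cell (3,0): code 0110 → (3.000,0.112)–(4.000,0.521)
cell (3,3): code 1011 → (4.000,3.563)–(3.345,4.000)
cell (3,4): code 0001 → (3.345,4.000)–(3.000,4.172)
cell (4,0): code 0010 → (4.000,0.521)–(4.379,1.000)
cell (4,1): code 0011 → (4.379,1.000)–(4.609,2.000)
cell (4,2): code 0011 → (4.609,2.000)–(4.388,3.000)
cell (4,3): code 0001 → (4.388,3.000)–(4.000,3.563)
total: 14 segments, chained into 1 closed loop(s), length Σ = 11.728703

segments=14 loops=1 length=11.729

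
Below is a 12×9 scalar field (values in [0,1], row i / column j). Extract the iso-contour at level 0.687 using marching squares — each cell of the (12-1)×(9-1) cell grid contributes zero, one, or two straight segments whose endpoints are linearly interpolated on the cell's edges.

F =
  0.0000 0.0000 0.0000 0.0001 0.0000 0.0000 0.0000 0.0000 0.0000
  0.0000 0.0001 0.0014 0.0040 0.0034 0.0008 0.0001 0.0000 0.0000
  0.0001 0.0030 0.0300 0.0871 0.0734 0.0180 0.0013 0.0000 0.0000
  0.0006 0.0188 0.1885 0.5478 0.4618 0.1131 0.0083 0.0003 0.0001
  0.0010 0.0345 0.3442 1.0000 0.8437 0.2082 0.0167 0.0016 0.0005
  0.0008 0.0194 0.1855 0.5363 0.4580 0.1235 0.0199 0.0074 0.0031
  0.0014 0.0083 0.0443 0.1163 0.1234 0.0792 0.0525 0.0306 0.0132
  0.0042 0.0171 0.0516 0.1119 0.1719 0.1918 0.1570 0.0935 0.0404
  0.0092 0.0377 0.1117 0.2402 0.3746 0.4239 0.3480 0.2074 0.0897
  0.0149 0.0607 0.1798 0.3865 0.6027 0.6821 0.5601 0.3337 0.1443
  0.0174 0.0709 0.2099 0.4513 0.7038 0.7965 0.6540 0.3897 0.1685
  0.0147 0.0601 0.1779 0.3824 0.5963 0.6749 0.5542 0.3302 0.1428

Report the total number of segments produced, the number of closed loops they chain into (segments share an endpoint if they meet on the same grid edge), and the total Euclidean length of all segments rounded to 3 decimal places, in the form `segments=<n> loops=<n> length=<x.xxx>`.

segments=12 loops=2 length=9.978

cell (3,2): code 0100 → (3.308,3.000)–(4.000,2.523)
cell (3,3): code 1100 → (3.590,4.000)–(3.308,3.000)
cell (3,4): code 1000 → (4.000,4.247)–(3.590,4.000)
cell (4,2): code 0010 → (4.000,2.523)–(4.675,3.000)
cell (4,3): code 0011 → (4.675,3.000)–(4.406,4.000)
cell (4,4): code 0001 → (4.406,4.000)–(4.000,4.247)
cell (9,3): code 0100 → (9.834,4.000)–(10.000,3.933)
cell (9,4): code 1100 → (9.043,5.000)–(9.834,4.000)
cell (9,5): code 1000 → (10.000,5.768)–(9.043,5.000)
cell (10,3): code 0010 → (10.000,3.933)–(10.156,4.000)
cell (10,4): code 0011 → (10.156,4.000)–(10.900,5.000)
cell (10,5): code 0001 → (10.900,5.000)–(10.000,5.768)
total: 12 segments, chained into 2 closed loop(s), length Σ = 9.977513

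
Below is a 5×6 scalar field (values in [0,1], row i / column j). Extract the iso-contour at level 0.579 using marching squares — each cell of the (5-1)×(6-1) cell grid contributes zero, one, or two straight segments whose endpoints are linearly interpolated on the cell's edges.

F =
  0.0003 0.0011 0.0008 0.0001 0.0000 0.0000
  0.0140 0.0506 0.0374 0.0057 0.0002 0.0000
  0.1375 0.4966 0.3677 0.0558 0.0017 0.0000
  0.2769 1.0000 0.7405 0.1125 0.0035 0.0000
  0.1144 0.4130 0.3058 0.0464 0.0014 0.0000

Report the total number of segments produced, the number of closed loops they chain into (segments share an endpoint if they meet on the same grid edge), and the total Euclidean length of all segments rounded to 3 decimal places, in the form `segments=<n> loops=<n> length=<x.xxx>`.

segments=6 loops=1 length=5.035

cell (2,0): code 0100 → (2.164,1.000)–(3.000,0.418)
cell (2,1): code 1100 → (2.567,2.000)–(2.164,1.000)
cell (2,2): code 1000 → (3.000,2.257)–(2.567,2.000)
cell (3,0): code 0010 → (3.000,0.418)–(3.717,1.000)
cell (3,1): code 0011 → (3.717,1.000)–(3.372,2.000)
cell (3,2): code 0001 → (3.372,2.000)–(3.000,2.257)
total: 6 segments, chained into 1 closed loop(s), length Σ = 5.034676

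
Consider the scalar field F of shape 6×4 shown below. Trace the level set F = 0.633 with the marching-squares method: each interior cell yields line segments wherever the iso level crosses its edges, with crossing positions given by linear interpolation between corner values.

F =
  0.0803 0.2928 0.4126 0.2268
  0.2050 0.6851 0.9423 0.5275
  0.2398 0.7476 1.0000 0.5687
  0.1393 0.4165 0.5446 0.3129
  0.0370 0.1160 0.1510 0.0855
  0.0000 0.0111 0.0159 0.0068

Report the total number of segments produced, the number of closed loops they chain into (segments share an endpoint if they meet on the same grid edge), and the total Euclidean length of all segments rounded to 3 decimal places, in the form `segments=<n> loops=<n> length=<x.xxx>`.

cell (0,0): code 0100 → (0.867,1.000)–(1.000,0.891)
cell (0,1): code 1100 → (0.416,2.000)–(0.867,1.000)
cell (0,2): code 1000 → (1.000,2.746)–(0.416,2.000)
cell (1,0): code 0110 → (1.000,0.891)–(2.000,0.774)
cell (1,2): code 1001 → (2.000,2.851)–(1.000,2.746)
cell (2,0): code 0010 → (2.000,0.774)–(2.346,1.000)
cell (2,1): code 0011 → (2.346,1.000)–(2.806,2.000)
cell (2,2): code 0001 → (2.806,2.000)–(2.000,2.851)
total: 8 segments, chained into 1 closed loop(s), length Σ = 6.913785

segments=8 loops=1 length=6.914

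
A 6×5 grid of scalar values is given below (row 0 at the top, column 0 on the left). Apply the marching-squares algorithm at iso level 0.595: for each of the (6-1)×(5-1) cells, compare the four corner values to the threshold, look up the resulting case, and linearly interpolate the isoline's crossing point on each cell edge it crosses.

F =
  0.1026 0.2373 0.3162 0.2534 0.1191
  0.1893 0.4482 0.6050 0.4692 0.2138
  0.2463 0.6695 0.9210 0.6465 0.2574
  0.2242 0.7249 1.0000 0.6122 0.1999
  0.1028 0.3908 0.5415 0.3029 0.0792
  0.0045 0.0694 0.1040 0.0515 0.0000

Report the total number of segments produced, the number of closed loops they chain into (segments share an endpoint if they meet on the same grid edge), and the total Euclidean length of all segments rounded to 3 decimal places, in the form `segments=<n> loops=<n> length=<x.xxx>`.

segments=12 loops=1 length=8.126

cell (0,1): code 0100 → (0.965,2.000)–(1.000,1.936)
cell (0,2): code 1000 → (1.000,2.074)–(0.965,2.000)
cell (1,0): code 0100 → (1.663,1.000)–(2.000,0.824)
cell (1,1): code 1110 → (1.000,1.936)–(1.663,1.000)
cell (1,2): code 1101 → (1.710,3.000)–(1.000,2.074)
cell (1,3): code 1000 → (2.000,3.132)–(1.710,3.000)
cell (2,0): code 0110 → (2.000,0.824)–(3.000,0.741)
cell (2,3): code 1001 → (3.000,3.042)–(2.000,3.132)
cell (3,0): code 0010 → (3.000,0.741)–(3.389,1.000)
cell (3,1): code 0011 → (3.389,1.000)–(3.883,2.000)
cell (3,2): code 0011 → (3.883,2.000)–(3.056,3.000)
cell (3,3): code 0001 → (3.056,3.000)–(3.000,3.042)
total: 12 segments, chained into 1 closed loop(s), length Σ = 8.125527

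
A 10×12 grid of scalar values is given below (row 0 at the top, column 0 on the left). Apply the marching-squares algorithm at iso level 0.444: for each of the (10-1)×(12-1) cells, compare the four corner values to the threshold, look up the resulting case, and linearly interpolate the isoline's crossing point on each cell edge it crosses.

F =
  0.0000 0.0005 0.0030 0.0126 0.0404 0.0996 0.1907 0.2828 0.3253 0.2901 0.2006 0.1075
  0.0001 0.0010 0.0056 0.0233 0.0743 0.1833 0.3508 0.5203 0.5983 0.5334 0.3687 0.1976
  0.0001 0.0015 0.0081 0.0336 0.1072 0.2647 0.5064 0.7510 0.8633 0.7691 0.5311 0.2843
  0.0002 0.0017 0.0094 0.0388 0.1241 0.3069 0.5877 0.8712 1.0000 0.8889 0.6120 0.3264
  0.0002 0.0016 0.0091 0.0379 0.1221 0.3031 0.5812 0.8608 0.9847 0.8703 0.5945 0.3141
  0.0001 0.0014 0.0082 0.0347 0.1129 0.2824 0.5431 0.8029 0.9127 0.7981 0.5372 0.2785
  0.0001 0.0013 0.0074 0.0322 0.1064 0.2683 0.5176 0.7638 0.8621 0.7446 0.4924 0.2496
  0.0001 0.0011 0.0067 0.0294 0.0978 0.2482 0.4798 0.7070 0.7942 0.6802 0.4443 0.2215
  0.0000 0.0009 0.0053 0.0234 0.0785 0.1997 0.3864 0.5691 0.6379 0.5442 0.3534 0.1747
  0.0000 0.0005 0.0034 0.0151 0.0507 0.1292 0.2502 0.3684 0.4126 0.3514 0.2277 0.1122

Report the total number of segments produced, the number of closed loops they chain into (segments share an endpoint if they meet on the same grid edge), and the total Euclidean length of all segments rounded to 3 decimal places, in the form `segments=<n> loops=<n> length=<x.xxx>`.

cell (0,6): code 0100 → (0.679,7.000)–(1.000,6.550)
cell (0,7): code 1100 → (0.435,8.000)–(0.679,7.000)
cell (0,8): code 1100 → (0.633,9.000)–(0.435,8.000)
cell (0,9): code 1000 → (1.000,9.543)–(0.633,9.000)
cell (1,5): code 0100 → (1.599,6.000)–(2.000,5.742)
cell (1,6): code 1110 → (1.000,6.550)–(1.599,6.000)
cell (1,9): code 1101 → (1.464,10.000)–(1.000,9.543)
cell (1,10): code 1000 → (2.000,10.353)–(1.464,10.000)
cell (2,5): code 0110 → (2.000,5.742)–(3.000,5.488)
cell (2,10): code 1001 → (3.000,10.588)–(2.000,10.353)
cell (3,5): code 0110 → (3.000,5.488)–(4.000,5.507)
cell (3,10): code 1001 → (4.000,10.537)–(3.000,10.588)
cell (4,5): code 0110 → (4.000,5.507)–(5.000,5.620)
cell (4,10): code 1001 → (5.000,10.360)–(4.000,10.537)
cell (5,5): code 0110 → (5.000,5.620)–(6.000,5.705)
cell (5,10): code 1001 → (6.000,10.199)–(5.000,10.360)
cell (6,5): code 0110 → (6.000,5.705)–(7.000,5.845)
cell (6,10): code 1001 → (7.000,10.001)–(6.000,10.199)
cell (7,5): code 0010 → (7.000,5.845)–(7.383,6.000)
cell (7,6): code 0111 → (7.383,6.000)–(8.000,6.315)
cell (7,9): code 1011 → (8.000,9.525)–(7.003,10.000)
cell (7,10): code 0001 → (7.003,10.000)–(7.000,10.001)
cell (8,6): code 0010 → (8.000,6.315)–(8.623,7.000)
cell (8,7): code 0011 → (8.623,7.000)–(8.861,8.000)
cell (8,8): code 0011 → (8.861,8.000)–(8.520,9.000)
cell (8,9): code 0001 → (8.520,9.000)–(8.000,9.525)
total: 26 segments, chained into 1 closed loop(s), length Σ = 21.931026

segments=26 loops=1 length=21.931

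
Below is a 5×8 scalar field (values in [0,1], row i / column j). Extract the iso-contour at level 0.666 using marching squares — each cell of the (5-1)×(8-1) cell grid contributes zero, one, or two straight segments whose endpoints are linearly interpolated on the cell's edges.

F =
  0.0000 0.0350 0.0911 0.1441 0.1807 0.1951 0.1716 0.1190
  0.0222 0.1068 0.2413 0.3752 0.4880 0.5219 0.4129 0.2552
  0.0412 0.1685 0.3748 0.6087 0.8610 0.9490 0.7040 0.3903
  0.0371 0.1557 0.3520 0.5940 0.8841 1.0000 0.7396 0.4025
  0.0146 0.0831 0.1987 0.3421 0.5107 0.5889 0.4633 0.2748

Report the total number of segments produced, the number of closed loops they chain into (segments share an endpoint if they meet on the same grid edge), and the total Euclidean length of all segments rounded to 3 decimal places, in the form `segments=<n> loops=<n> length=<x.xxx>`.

segments=10 loops=1 length=8.720

cell (1,3): code 0100 → (1.477,4.000)–(2.000,3.227)
cell (1,4): code 1100 → (1.337,5.000)–(1.477,4.000)
cell (1,5): code 1100 → (1.869,6.000)–(1.337,5.000)
cell (1,6): code 1000 → (2.000,6.121)–(1.869,6.000)
cell (2,3): code 0110 → (2.000,3.227)–(3.000,3.248)
cell (2,6): code 1001 → (3.000,6.218)–(2.000,6.121)
cell (3,3): code 0010 → (3.000,3.248)–(3.584,4.000)
cell (3,4): code 0011 → (3.584,4.000)–(3.812,5.000)
cell (3,5): code 0011 → (3.812,5.000)–(3.266,6.000)
cell (3,6): code 0001 → (3.266,6.000)–(3.000,6.218)
total: 10 segments, chained into 1 closed loop(s), length Σ = 8.720172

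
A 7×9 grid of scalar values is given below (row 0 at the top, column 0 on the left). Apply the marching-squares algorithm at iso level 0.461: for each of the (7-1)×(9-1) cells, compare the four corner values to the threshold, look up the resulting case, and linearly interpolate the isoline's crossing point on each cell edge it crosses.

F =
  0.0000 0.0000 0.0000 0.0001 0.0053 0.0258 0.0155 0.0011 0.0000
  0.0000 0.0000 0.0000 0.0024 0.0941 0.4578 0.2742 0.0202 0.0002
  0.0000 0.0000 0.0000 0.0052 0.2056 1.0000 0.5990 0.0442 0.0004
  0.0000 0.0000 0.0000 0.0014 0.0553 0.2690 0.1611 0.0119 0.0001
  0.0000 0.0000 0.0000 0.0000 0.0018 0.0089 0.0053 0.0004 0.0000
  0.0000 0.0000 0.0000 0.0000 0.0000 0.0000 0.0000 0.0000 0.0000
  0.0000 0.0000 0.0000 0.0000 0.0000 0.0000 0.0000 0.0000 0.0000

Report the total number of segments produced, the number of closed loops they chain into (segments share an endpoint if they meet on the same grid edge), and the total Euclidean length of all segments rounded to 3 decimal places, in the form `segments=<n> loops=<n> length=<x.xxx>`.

segments=6 loops=1 length=5.336

cell (1,4): code 0100 → (1.006,5.000)–(2.000,4.322)
cell (1,5): code 1100 → (1.575,6.000)–(1.006,5.000)
cell (1,6): code 1000 → (2.000,6.249)–(1.575,6.000)
cell (2,4): code 0010 → (2.000,4.322)–(2.737,5.000)
cell (2,5): code 0011 → (2.737,5.000)–(2.315,6.000)
cell (2,6): code 0001 → (2.315,6.000)–(2.000,6.249)
total: 6 segments, chained into 1 closed loop(s), length Σ = 5.335536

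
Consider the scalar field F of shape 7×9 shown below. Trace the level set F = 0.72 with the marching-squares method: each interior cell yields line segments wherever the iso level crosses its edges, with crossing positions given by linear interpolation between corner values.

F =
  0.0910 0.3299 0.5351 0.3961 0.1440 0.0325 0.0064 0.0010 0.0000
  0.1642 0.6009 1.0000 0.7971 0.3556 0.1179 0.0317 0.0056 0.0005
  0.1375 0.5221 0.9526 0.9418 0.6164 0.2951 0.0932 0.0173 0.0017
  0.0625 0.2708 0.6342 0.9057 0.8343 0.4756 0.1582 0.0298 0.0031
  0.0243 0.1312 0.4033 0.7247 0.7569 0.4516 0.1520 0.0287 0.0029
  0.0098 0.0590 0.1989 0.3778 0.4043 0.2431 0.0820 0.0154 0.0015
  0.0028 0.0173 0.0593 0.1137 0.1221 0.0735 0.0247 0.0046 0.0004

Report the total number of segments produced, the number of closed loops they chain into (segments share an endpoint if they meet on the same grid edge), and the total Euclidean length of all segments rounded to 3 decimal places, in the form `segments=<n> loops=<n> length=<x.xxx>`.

cell (0,1): code 0100 → (0.398,2.000)–(1.000,1.298)
cell (0,2): code 1100 → (0.808,3.000)–(0.398,2.000)
cell (0,3): code 1000 → (1.000,3.175)–(0.808,3.000)
cell (1,1): code 0110 → (1.000,1.298)–(2.000,1.460)
cell (1,3): code 1001 → (2.000,3.682)–(1.000,3.175)
cell (2,1): code 0010 → (2.000,1.460)–(2.731,2.000)
cell (2,2): code 0111 → (2.731,2.000)–(3.000,2.316)
cell (2,3): code 1101 → (2.475,4.000)–(2.000,3.682)
cell (2,4): code 1000 → (3.000,4.319)–(2.475,4.000)
cell (3,2): code 0110 → (3.000,2.316)–(4.000,2.985)
cell (3,4): code 1001 → (4.000,4.121)–(3.000,4.319)
cell (4,2): code 0010 → (4.000,2.985)–(4.014,3.000)
cell (4,3): code 0011 → (4.014,3.000)–(4.105,4.000)
cell (4,4): code 0001 → (4.105,4.000)–(4.000,4.121)
total: 14 segments, chained into 1 closed loop(s), length Σ = 10.315825

segments=14 loops=1 length=10.316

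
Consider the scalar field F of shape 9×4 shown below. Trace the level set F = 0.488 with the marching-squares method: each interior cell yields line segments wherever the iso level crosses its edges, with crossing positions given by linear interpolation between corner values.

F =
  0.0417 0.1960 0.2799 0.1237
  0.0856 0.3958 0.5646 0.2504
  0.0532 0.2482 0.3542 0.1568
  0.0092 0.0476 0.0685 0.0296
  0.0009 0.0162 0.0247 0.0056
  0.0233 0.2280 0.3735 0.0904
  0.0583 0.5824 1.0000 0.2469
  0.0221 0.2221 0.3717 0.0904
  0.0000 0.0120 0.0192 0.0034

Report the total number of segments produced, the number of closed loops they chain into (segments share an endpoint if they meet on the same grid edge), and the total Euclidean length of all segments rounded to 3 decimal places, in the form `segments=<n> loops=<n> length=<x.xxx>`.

cell (0,1): code 0100 → (0.731,2.000)–(1.000,1.546)
cell (0,2): code 1000 → (1.000,2.244)–(0.731,2.000)
cell (1,1): code 0010 → (1.000,1.546)–(1.364,2.000)
cell (1,2): code 0001 → (1.364,2.000)–(1.000,2.244)
cell (5,0): code 0100 → (5.734,1.000)–(6.000,0.820)
cell (5,1): code 1100 → (5.183,2.000)–(5.734,1.000)
cell (5,2): code 1000 → (6.000,2.680)–(5.183,2.000)
cell (6,0): code 0010 → (6.000,0.820)–(6.262,1.000)
cell (6,1): code 0011 → (6.262,1.000)–(6.815,2.000)
cell (6,2): code 0001 → (6.815,2.000)–(6.000,2.680)
total: 10 segments, chained into 2 closed loop(s), length Σ = 6.958740

segments=10 loops=2 length=6.959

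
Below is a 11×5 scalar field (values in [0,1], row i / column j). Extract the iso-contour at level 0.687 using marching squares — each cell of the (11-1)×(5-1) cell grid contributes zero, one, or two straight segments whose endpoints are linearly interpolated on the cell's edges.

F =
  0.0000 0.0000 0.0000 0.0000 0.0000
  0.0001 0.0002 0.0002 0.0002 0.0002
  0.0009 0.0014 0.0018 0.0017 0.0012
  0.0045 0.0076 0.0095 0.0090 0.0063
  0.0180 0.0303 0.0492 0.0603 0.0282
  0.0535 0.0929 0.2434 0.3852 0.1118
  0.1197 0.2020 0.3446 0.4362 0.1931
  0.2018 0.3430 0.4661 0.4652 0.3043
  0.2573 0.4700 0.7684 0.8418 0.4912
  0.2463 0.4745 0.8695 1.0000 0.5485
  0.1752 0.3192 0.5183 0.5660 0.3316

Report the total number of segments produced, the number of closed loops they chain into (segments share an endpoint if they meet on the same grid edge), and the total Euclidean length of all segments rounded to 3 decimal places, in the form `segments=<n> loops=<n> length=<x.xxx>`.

cell (7,1): code 0100 → (7.731,2.000)–(8.000,1.727)
cell (7,2): code 1100 → (7.589,3.000)–(7.731,2.000)
cell (7,3): code 1000 → (8.000,3.442)–(7.589,3.000)
cell (8,1): code 0110 → (8.000,1.727)–(9.000,1.538)
cell (8,3): code 1001 → (9.000,3.693)–(8.000,3.442)
cell (9,1): code 0010 → (9.000,1.538)–(9.520,2.000)
cell (9,2): code 0011 → (9.520,2.000)–(9.721,3.000)
cell (9,3): code 0001 → (9.721,3.000)–(9.000,3.693)
total: 8 segments, chained into 1 closed loop(s), length Σ = 6.761298

segments=8 loops=1 length=6.761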